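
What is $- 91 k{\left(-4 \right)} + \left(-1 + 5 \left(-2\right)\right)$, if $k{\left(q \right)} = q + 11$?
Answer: $-648$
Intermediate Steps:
$k{\left(q \right)} = 11 + q$
$- 91 k{\left(-4 \right)} + \left(-1 + 5 \left(-2\right)\right) = - 91 \left(11 - 4\right) + \left(-1 + 5 \left(-2\right)\right) = \left(-91\right) 7 - 11 = -637 - 11 = -648$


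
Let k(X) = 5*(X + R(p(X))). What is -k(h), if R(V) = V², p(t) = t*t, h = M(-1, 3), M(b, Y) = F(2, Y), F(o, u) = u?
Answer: -420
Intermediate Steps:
M(b, Y) = Y
h = 3
p(t) = t²
k(X) = 5*X + 5*X⁴ (k(X) = 5*(X + (X²)²) = 5*(X + X⁴) = 5*X + 5*X⁴)
-k(h) = -5*3*(1 + 3³) = -5*3*(1 + 27) = -5*3*28 = -1*420 = -420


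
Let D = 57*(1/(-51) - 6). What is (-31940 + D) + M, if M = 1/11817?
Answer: -6485323204/200889 ≈ -32283.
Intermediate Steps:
M = 1/11817 ≈ 8.4624e-5
D = -5833/17 (D = 57*(-1/51 - 6) = 57*(-307/51) = -5833/17 ≈ -343.12)
(-31940 + D) + M = (-31940 - 5833/17) + 1/11817 = -548813/17 + 1/11817 = -6485323204/200889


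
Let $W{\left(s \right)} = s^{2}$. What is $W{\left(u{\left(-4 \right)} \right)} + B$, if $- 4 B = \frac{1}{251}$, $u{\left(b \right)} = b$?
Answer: $\frac{16063}{1004} \approx 15.999$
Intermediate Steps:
$B = - \frac{1}{1004}$ ($B = - \frac{1}{4 \cdot 251} = \left(- \frac{1}{4}\right) \frac{1}{251} = - \frac{1}{1004} \approx -0.00099602$)
$W{\left(u{\left(-4 \right)} \right)} + B = \left(-4\right)^{2} - \frac{1}{1004} = 16 - \frac{1}{1004} = \frac{16063}{1004}$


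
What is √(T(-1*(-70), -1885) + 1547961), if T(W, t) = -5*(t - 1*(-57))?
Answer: √1557101 ≈ 1247.8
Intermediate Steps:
T(W, t) = -285 - 5*t (T(W, t) = -5*(t + 57) = -5*(57 + t) = -285 - 5*t)
√(T(-1*(-70), -1885) + 1547961) = √((-285 - 5*(-1885)) + 1547961) = √((-285 + 9425) + 1547961) = √(9140 + 1547961) = √1557101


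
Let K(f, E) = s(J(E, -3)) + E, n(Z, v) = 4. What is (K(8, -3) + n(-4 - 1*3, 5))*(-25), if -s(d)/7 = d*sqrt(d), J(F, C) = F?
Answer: -25 - 525*I*sqrt(3) ≈ -25.0 - 909.33*I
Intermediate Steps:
s(d) = -7*d**(3/2) (s(d) = -7*d*sqrt(d) = -7*d**(3/2))
K(f, E) = E - 7*E**(3/2) (K(f, E) = -7*E**(3/2) + E = E - 7*E**(3/2))
(K(8, -3) + n(-4 - 1*3, 5))*(-25) = ((-3 - (-21)*I*sqrt(3)) + 4)*(-25) = ((-3 + 21*I*sqrt(3)) + 4)*(-25) = (1 + 21*I*sqrt(3))*(-25) = -25 - 525*I*sqrt(3)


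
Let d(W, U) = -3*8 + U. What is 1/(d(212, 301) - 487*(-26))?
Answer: 1/12939 ≈ 7.7286e-5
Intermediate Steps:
d(W, U) = -24 + U
1/(d(212, 301) - 487*(-26)) = 1/((-24 + 301) - 487*(-26)) = 1/(277 + 12662) = 1/12939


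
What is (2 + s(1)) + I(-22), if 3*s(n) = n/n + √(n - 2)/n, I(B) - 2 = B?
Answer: -53/3 + I/3 ≈ -17.667 + 0.33333*I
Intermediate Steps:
I(B) = 2 + B
s(n) = ⅓ + √(-2 + n)/(3*n) (s(n) = (n/n + √(n - 2)/n)/3 = (1 + √(-2 + n)/n)/3 = ⅓ + √(-2 + n)/(3*n))
(2 + s(1)) + I(-22) = (2 + (⅓)*(1 + √(-2 + 1))/1) + (2 - 22) = (2 + (⅓)*1*(1 + √(-1))) - 20 = (2 + (⅓)*1*(1 + I)) - 20 = (2 + (⅓ + I/3)) - 20 = (7/3 + I/3) - 20 = -53/3 + I/3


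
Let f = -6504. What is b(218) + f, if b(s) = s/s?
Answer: -6503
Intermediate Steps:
b(s) = 1
b(218) + f = 1 - 6504 = -6503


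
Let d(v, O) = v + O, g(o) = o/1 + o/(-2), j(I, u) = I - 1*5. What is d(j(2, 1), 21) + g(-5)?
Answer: 31/2 ≈ 15.500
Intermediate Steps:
j(I, u) = -5 + I (j(I, u) = I - 5 = -5 + I)
g(o) = o/2 (g(o) = o*1 + o*(-½) = o - o/2 = o/2)
d(v, O) = O + v
d(j(2, 1), 21) + g(-5) = (21 + (-5 + 2)) + (½)*(-5) = (21 - 3) - 5/2 = 18 - 5/2 = 31/2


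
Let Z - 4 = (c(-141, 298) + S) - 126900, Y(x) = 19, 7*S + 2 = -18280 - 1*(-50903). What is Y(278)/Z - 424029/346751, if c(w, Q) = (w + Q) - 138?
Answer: -362810559905/296651722018 ≈ -1.2230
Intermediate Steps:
S = 32621/7 (S = -2/7 + (-18280 - 1*(-50903))/7 = -2/7 + (-18280 + 50903)/7 = -2/7 + (⅐)*32623 = -2/7 + 32623/7 = 32621/7 ≈ 4660.1)
c(w, Q) = -138 + Q + w (c(w, Q) = (Q + w) - 138 = -138 + Q + w)
Z = -855518/7 (Z = 4 + (((-138 + 298 - 141) + 32621/7) - 126900) = 4 + ((19 + 32621/7) - 126900) = 4 + (32754/7 - 126900) = 4 - 855546/7 = -855518/7 ≈ -1.2222e+5)
Y(278)/Z - 424029/346751 = 19/(-855518/7) - 424029/346751 = 19*(-7/855518) - 424029*1/346751 = -133/855518 - 424029/346751 = -362810559905/296651722018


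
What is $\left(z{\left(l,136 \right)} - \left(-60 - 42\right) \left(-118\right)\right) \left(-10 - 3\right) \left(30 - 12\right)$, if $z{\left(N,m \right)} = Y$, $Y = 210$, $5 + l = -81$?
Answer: $2767284$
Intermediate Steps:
$l = -86$ ($l = -5 - 81 = -86$)
$z{\left(N,m \right)} = 210$
$\left(z{\left(l,136 \right)} - \left(-60 - 42\right) \left(-118\right)\right) \left(-10 - 3\right) \left(30 - 12\right) = \left(210 - \left(-60 - 42\right) \left(-118\right)\right) \left(-10 - 3\right) \left(30 - 12\right) = \left(210 - \left(-102\right) \left(-118\right)\right) \left(\left(-13\right) 18\right) = \left(210 - 12036\right) \left(-234\right) = \left(-11826\right) \left(-234\right) = 2767284$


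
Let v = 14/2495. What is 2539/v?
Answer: 6334805/14 ≈ 4.5249e+5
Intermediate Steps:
v = 14/2495 (v = 14*(1/2495) = 14/2495 ≈ 0.0056112)
2539/v = 2539/(14/2495) = 2539*(2495/14) = 6334805/14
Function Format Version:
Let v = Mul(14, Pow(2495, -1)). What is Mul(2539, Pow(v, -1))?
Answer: Rational(6334805, 14) ≈ 4.5249e+5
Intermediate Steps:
v = Rational(14, 2495) (v = Mul(14, Rational(1, 2495)) = Rational(14, 2495) ≈ 0.0056112)
Mul(2539, Pow(v, -1)) = Mul(2539, Pow(Rational(14, 2495), -1)) = Mul(2539, Rational(2495, 14)) = Rational(6334805, 14)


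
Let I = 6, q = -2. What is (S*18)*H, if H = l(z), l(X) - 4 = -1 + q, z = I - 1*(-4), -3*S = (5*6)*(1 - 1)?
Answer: 0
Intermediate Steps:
S = 0 (S = -5*6*(1 - 1)/3 = -10*0 = -⅓*0 = 0)
z = 10 (z = 6 - 1*(-4) = 6 + 4 = 10)
l(X) = 1 (l(X) = 4 + (-1 - 2) = 4 - 3 = 1)
H = 1
(S*18)*H = (0*18)*1 = 0*1 = 0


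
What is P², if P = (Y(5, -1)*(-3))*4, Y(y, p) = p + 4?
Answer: 1296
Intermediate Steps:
Y(y, p) = 4 + p
P = -36 (P = ((4 - 1)*(-3))*4 = (3*(-3))*4 = -9*4 = -36)
P² = (-36)² = 1296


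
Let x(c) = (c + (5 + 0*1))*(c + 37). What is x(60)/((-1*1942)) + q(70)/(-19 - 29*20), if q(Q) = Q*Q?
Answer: -13292495/1163258 ≈ -11.427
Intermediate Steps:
q(Q) = Q**2
x(c) = (5 + c)*(37 + c) (x(c) = (c + (5 + 0))*(37 + c) = (c + 5)*(37 + c) = (5 + c)*(37 + c))
x(60)/((-1*1942)) + q(70)/(-19 - 29*20) = (185 + 60**2 + 42*60)/((-1*1942)) + 70**2/(-19 - 29*20) = (185 + 3600 + 2520)/(-1942) + 4900/(-19 - 580) = 6305*(-1/1942) + 4900/(-599) = -6305/1942 + 4900*(-1/599) = -6305/1942 - 4900/599 = -13292495/1163258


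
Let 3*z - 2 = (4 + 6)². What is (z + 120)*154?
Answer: 23716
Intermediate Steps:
z = 34 (z = ⅔ + (4 + 6)²/3 = ⅔ + (⅓)*10² = ⅔ + (⅓)*100 = ⅔ + 100/3 = 34)
(z + 120)*154 = (34 + 120)*154 = 154*154 = 23716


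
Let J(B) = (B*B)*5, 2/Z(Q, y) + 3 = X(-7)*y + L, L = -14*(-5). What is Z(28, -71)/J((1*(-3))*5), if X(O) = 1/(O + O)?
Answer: 28/1135125 ≈ 2.4667e-5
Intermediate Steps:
L = 70
X(O) = 1/(2*O)
Z(Q, y) = 2/(67 - y/14) (Z(Q, y) = 2/(-3 + (((1/2)/(-7))*y + 70)) = 2/(-3 + (((1/2)*(-1/7))*y + 70)) = 2/(-3 + (-y/14 + 70)) = 2/(-3 + (70 - y/14)) = 2/(67 - y/14))
J(B) = 5*B**2 (J(B) = B**2*5 = 5*B**2)
Z(28, -71)/J((1*(-3))*5) = (28/(938 - 1*(-71)))/((5*((1*(-3))*5)**2)) = (28/(938 + 71))/((5*(-3*5)**2)) = (28/1009)/((5*(-15)**2)) = (28*(1/1009))/((5*225)) = (28/1009)/1125 = (28/1009)*(1/1125) = 28/1135125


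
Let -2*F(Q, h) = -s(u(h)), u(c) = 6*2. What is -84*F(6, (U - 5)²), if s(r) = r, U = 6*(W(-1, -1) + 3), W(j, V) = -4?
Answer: -504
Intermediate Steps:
u(c) = 12
U = -6 (U = 6*(-4 + 3) = 6*(-1) = -6)
F(Q, h) = 6 (F(Q, h) = -(-1)*12/2 = -½*(-12) = 6)
-84*F(6, (U - 5)²) = -84*6 = -504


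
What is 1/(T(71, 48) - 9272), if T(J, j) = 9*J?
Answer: -1/8633 ≈ -0.00011583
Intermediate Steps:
1/(T(71, 48) - 9272) = 1/(9*71 - 9272) = 1/(639 - 9272) = 1/(-8633) = -1/8633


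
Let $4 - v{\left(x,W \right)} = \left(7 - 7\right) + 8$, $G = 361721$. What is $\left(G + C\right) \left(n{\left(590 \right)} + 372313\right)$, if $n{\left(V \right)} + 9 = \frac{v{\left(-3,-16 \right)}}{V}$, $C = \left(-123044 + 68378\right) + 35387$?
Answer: $\frac{37610294593676}{295} \approx 1.2749 \cdot 10^{11}$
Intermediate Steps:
$C = -19279$ ($C = -54666 + 35387 = -19279$)
$v{\left(x,W \right)} = -4$ ($v{\left(x,W \right)} = 4 - \left(\left(7 - 7\right) + 8\right) = 4 - \left(0 + 8\right) = 4 - 8 = -4$)
$n{\left(V \right)} = -9 - \frac{4}{V}$
$\left(G + C\right) \left(n{\left(590 \right)} + 372313\right) = \left(361721 - 19279\right) \left(\left(-9 - \frac{4}{590}\right) + 372313\right) = 342442 \left(\left(-9 - \frac{2}{295}\right) + 372313\right) = 342442 \left(- \frac{2657}{295} + 372313\right) = 342442 \cdot \frac{109829678}{295} = \frac{37610294593676}{295}$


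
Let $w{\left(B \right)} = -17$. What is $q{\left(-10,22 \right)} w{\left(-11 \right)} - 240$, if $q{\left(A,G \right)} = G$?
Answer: $-614$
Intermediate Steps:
$q{\left(-10,22 \right)} w{\left(-11 \right)} - 240 = 22 \left(-17\right) - 240 = -374 - 240 = -614$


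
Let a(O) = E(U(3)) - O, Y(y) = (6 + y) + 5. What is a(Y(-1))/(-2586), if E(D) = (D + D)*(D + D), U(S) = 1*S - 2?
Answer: 1/431 ≈ 0.0023202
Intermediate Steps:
U(S) = -2 + S (U(S) = S - 2 = -2 + S)
E(D) = 4*D**2 (E(D) = (2*D)*(2*D) = 4*D**2)
Y(y) = 11 + y
a(O) = 4 - O (a(O) = 4*(-2 + 3)**2 - O = 4*1**2 - O = 4*1 - O = 4 - O)
a(Y(-1))/(-2586) = (4 - (11 - 1))/(-2586) = -(4 - 1*10)/2586 = -(4 - 10)/2586 = -1/2586*(-6) = 1/431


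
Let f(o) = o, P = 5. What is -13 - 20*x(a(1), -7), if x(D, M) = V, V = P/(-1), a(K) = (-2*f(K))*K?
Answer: 87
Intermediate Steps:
a(K) = -2*K**2 (a(K) = (-2*K)*K = -2*K**2)
V = -5 (V = 5/(-1) = 5*(-1) = -5)
x(D, M) = -5
-13 - 20*x(a(1), -7) = -13 - 20*(-5) = -13 + 100 = 87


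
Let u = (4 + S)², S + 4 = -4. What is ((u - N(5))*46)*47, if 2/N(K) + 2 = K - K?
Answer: 36754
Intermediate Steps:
S = -8 (S = -4 - 4 = -8)
u = 16 (u = (4 - 8)² = (-4)² = 16)
N(K) = -1 (N(K) = 2/(-2 + (K - K)) = 2/(-2 + 0) = 2/(-2) = 2*(-½) = -1)
((u - N(5))*46)*47 = ((16 - 1*(-1))*46)*47 = ((16 + 1)*46)*47 = (17*46)*47 = 782*47 = 36754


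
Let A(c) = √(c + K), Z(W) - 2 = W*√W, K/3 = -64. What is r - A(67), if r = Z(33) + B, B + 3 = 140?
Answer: 139 + 33*√33 - 5*I*√5 ≈ 328.57 - 11.18*I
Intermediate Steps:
B = 137 (B = -3 + 140 = 137)
K = -192 (K = 3*(-64) = -192)
Z(W) = 2 + W^(3/2) (Z(W) = 2 + W*√W = 2 + W^(3/2))
A(c) = √(-192 + c) (A(c) = √(c - 192) = √(-192 + c))
r = 139 + 33*√33 (r = (2 + 33^(3/2)) + 137 = (2 + 33*√33) + 137 = 139 + 33*√33 ≈ 328.57)
r - A(67) = (139 + 33*√33) - √(-192 + 67) = (139 + 33*√33) - √(-125) = (139 + 33*√33) - 5*I*√5 = 139 + 33*√33 - 5*I*√5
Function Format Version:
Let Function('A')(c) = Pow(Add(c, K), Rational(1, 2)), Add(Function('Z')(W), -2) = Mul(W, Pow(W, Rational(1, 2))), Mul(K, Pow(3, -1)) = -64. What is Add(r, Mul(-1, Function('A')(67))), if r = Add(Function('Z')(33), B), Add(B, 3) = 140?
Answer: Add(139, Mul(33, Pow(33, Rational(1, 2))), Mul(-5, I, Pow(5, Rational(1, 2)))) ≈ Add(328.57, Mul(-11.180, I))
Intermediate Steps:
B = 137 (B = Add(-3, 140) = 137)
K = -192 (K = Mul(3, -64) = -192)
Function('Z')(W) = Add(2, Pow(W, Rational(3, 2))) (Function('Z')(W) = Add(2, Mul(W, Pow(W, Rational(1, 2)))) = Add(2, Pow(W, Rational(3, 2))))
Function('A')(c) = Pow(Add(-192, c), Rational(1, 2)) (Function('A')(c) = Pow(Add(c, -192), Rational(1, 2)) = Pow(Add(-192, c), Rational(1, 2)))
r = Add(139, Mul(33, Pow(33, Rational(1, 2)))) (r = Add(Add(2, Pow(33, Rational(3, 2))), 137) = Add(Add(2, Mul(33, Pow(33, Rational(1, 2)))), 137) = Add(139, Mul(33, Pow(33, Rational(1, 2)))) ≈ 328.57)
Add(r, Mul(-1, Function('A')(67))) = Add(Add(139, Mul(33, Pow(33, Rational(1, 2)))), Mul(-1, Pow(Add(-192, 67), Rational(1, 2)))) = Add(Add(139, Mul(33, Pow(33, Rational(1, 2)))), Mul(-1, Pow(-125, Rational(1, 2)))) = Add(Add(139, Mul(33, Pow(33, Rational(1, 2)))), Mul(-1, Mul(5, I, Pow(5, Rational(1, 2))))) = Add(Add(139, Mul(33, Pow(33, Rational(1, 2)))), Mul(-5, I, Pow(5, Rational(1, 2)))) = Add(139, Mul(33, Pow(33, Rational(1, 2))), Mul(-5, I, Pow(5, Rational(1, 2))))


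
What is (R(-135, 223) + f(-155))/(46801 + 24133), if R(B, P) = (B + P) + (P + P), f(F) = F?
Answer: 379/70934 ≈ 0.0053430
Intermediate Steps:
R(B, P) = B + 3*P (R(B, P) = (B + P) + 2*P = B + 3*P)
(R(-135, 223) + f(-155))/(46801 + 24133) = ((-135 + 3*223) - 155)/(46801 + 24133) = ((-135 + 669) - 155)/70934 = (534 - 155)*(1/70934) = 379*(1/70934) = 379/70934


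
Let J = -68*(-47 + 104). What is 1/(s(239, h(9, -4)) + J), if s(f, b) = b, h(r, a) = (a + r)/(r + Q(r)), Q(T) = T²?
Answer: -18/69767 ≈ -0.00025800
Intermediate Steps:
h(r, a) = (a + r)/(r + r²)
J = -3876 (J = -68*57 = -3876)
1/(s(239, h(9, -4)) + J) = 1/((-4 + 9)/(9*(1 + 9)) - 3876) = 1/((⅑)*5/10 - 3876) = 1/((⅑)*(⅒)*5 - 3876) = 1/(1/18 - 3876) = 1/(-69767/18) = -18/69767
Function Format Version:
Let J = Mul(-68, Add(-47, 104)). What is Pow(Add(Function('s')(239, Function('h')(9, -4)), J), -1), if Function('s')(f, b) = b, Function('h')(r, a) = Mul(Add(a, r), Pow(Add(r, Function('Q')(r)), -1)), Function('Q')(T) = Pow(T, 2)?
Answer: Rational(-18, 69767) ≈ -0.00025800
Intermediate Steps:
Function('h')(r, a) = Mul(Pow(Add(r, Pow(r, 2)), -1), Add(a, r)) (Function('h')(r, a) = Mul(Add(a, r), Pow(Add(r, Pow(r, 2)), -1)) = Mul(Pow(Add(r, Pow(r, 2)), -1), Add(a, r)))
J = -3876 (J = Mul(-68, 57) = -3876)
Pow(Add(Function('s')(239, Function('h')(9, -4)), J), -1) = Pow(Add(Mul(Pow(9, -1), Pow(Add(1, 9), -1), Add(-4, 9)), -3876), -1) = Pow(Add(Mul(Rational(1, 9), Pow(10, -1), 5), -3876), -1) = Pow(Add(Mul(Rational(1, 9), Rational(1, 10), 5), -3876), -1) = Pow(Add(Rational(1, 18), -3876), -1) = Pow(Rational(-69767, 18), -1) = Rational(-18, 69767)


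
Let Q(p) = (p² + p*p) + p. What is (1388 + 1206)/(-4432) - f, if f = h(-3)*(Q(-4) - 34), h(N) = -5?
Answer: -67777/2216 ≈ -30.585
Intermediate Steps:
Q(p) = p + 2*p² (Q(p) = (p² + p²) + p = 2*p² + p = p + 2*p²)
f = 30 (f = -5*(-4*(1 + 2*(-4)) - 34) = -5*(-4*(1 - 8) - 34) = -5*(-4*(-7) - 34) = -5*(28 - 34) = -5*(-6) = 30)
(1388 + 1206)/(-4432) - f = (1388 + 1206)/(-4432) - 1*30 = 2594*(-1/4432) - 30 = -1297/2216 - 30 = -67777/2216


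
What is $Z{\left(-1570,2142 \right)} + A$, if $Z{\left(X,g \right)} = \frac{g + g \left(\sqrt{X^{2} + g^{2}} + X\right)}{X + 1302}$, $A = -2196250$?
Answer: $- \frac{292617101}{134} - \frac{1071 \sqrt{1763266}}{67} \approx -2.2049 \cdot 10^{6}$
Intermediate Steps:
$Z{\left(X,g \right)} = \frac{g + g \left(X + \sqrt{X^{2} + g^{2}}\right)}{1302 + X}$
$Z{\left(-1570,2142 \right)} + A = \frac{2142 \left(1 - 1570 + \sqrt{\left(-1570\right)^{2} + 2142^{2}}\right)}{1302 - 1570} - 2196250 = \frac{2142 \left(1 - 1570 + \sqrt{2464900 + 4588164}\right)}{-268} - 2196250 = 2142 \left(- \frac{1}{268}\right) \left(1 - 1570 + \sqrt{7053064}\right) - 2196250 = 2142 \left(- \frac{1}{268}\right) \left(1 - 1570 + 2 \sqrt{1763266}\right) - 2196250 = 2142 \left(- \frac{1}{268}\right) \left(-1569 + 2 \sqrt{1763266}\right) - 2196250 = \left(\frac{1680399}{134} - \frac{1071 \sqrt{1763266}}{67}\right) - 2196250 = - \frac{292617101}{134} - \frac{1071 \sqrt{1763266}}{67}$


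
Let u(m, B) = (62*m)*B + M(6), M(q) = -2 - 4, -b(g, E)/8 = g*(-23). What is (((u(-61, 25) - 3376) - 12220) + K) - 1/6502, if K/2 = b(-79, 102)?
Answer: -905234449/6502 ≈ -1.3922e+5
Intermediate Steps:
b(g, E) = 184*g (b(g, E) = -8*g*(-23) = -(-184)*g = 184*g)
K = -29072 (K = 2*(184*(-79)) = 2*(-14536) = -29072)
M(q) = -6
u(m, B) = -6 + 62*B*m (u(m, B) = (62*m)*B - 6 = 62*B*m - 6 = -6 + 62*B*m)
(((u(-61, 25) - 3376) - 12220) + K) - 1/6502 = ((((-6 + 62*25*(-61)) - 3376) - 12220) - 29072) - 1/6502 = ((((-6 - 94550) - 3376) - 12220) - 29072) - 1*1/6502 = (((-94556 - 3376) - 12220) - 29072) - 1/6502 = ((-97932 - 12220) - 29072) - 1/6502 = (-110152 - 29072) - 1/6502 = -139224 - 1/6502 = -905234449/6502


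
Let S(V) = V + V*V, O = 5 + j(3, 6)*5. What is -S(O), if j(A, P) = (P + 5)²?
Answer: -372710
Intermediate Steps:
j(A, P) = (5 + P)²
O = 610 (O = 5 + (5 + 6)²*5 = 5 + 11²*5 = 5 + 121*5 = 5 + 605 = 610)
S(V) = V + V²
-S(O) = -610*(1 + 610) = -610*611 = -1*372710 = -372710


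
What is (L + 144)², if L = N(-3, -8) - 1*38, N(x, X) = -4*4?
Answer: 8100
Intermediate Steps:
N(x, X) = -16
L = -54 (L = -16 - 1*38 = -16 - 38 = -54)
(L + 144)² = (-54 + 144)² = 90² = 8100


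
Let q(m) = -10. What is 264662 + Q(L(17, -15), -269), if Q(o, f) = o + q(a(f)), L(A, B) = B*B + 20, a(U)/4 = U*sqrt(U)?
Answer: 264897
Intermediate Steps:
a(U) = 4*U**(3/2) (a(U) = 4*(U*sqrt(U)) = 4*U**(3/2))
L(A, B) = 20 + B**2 (L(A, B) = B**2 + 20 = 20 + B**2)
Q(o, f) = -10 + o (Q(o, f) = o - 10 = -10 + o)
264662 + Q(L(17, -15), -269) = 264662 + (-10 + (20 + (-15)**2)) = 264662 + (-10 + (20 + 225)) = 264662 + (-10 + 245) = 264662 + 235 = 264897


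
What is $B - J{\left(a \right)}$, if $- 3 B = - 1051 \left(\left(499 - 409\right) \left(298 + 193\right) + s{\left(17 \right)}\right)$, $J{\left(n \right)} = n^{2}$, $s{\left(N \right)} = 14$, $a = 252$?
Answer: $\frac{46267892}{3} \approx 1.5423 \cdot 10^{7}$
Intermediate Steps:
$B = \frac{46458404}{3}$ ($B = - \frac{\left(-1051\right) \left(\left(499 - 409\right) \left(298 + 193\right) + 14\right)}{3} = - \frac{\left(-1051\right) \left(90 \cdot 491 + 14\right)}{3} = - \frac{\left(-1051\right) \left(44190 + 14\right)}{3} = - \frac{\left(-1051\right) 44204}{3} = \left(- \frac{1}{3}\right) \left(-46458404\right) = \frac{46458404}{3} \approx 1.5486 \cdot 10^{7}$)
$B - J{\left(a \right)} = \frac{46458404}{3} - 252^{2} = \frac{46458404}{3} - 63504 = \frac{46267892}{3}$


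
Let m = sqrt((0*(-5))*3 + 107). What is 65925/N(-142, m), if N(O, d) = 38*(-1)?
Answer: -65925/38 ≈ -1734.9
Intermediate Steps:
m = sqrt(107) (m = sqrt(0*3 + 107) = sqrt(0 + 107) = sqrt(107) ≈ 10.344)
N(O, d) = -38
65925/N(-142, m) = 65925/(-38) = 65925*(-1/38) = -65925/38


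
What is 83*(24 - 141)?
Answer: -9711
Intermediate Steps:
83*(24 - 141) = 83*(-117) = -9711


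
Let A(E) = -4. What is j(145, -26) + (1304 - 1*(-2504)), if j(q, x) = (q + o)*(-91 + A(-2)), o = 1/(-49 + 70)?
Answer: -209402/21 ≈ -9971.5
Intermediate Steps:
o = 1/21 ≈ 0.047619
j(q, x) = -95/21 - 95*q (j(q, x) = (q + 1/21)*(-91 - 4) = (1/21 + q)*(-95) = -95/21 - 95*q)
j(145, -26) + (1304 - 1*(-2504)) = (-95/21 - 95*145) + (1304 - 1*(-2504)) = (-95/21 - 13775) + (1304 + 2504) = -289370/21 + 3808 = -209402/21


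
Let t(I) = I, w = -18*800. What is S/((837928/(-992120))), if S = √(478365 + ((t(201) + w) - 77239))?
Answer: -124015*√386927/104741 ≈ -736.50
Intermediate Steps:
w = -14400
S = √386927 (S = √(478365 + ((201 - 14400) - 77239)) = √(478365 + (-14199 - 77239)) = √(478365 - 91438) = √386927 ≈ 622.03)
S/((837928/(-992120))) = √386927/((837928/(-992120))) = √386927/((837928*(-1/992120))) = √386927/(-104741/124015) = √386927*(-124015/104741) = -124015*√386927/104741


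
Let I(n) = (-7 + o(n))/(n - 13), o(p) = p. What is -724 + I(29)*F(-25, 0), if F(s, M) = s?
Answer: -6067/8 ≈ -758.38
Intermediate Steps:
I(n) = (-7 + n)/(-13 + n) (I(n) = (-7 + n)/(n - 13) = (-7 + n)/(-13 + n))
-724 + I(29)*F(-25, 0) = -724 + ((-7 + 29)/(-13 + 29))*(-25) = -724 + (22/16)*(-25) = -724 + ((1/16)*22)*(-25) = -724 + (11/8)*(-25) = -724 - 275/8 = -6067/8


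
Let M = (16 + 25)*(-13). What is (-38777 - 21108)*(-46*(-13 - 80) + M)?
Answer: -224269325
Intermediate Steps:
M = -533 (M = 41*(-13) = -533)
(-38777 - 21108)*(-46*(-13 - 80) + M) = (-38777 - 21108)*(-46*(-13 - 80) - 533) = -59885*(-46*(-93) - 533) = -59885*(4278 - 533) = -59885*3745 = -224269325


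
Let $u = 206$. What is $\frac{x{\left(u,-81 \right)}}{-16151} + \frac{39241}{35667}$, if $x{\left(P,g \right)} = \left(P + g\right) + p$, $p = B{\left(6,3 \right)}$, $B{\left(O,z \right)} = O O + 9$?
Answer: $\frac{627718001}{576057717} \approx 1.0897$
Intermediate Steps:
$B{\left(O,z \right)} = 9 + O^{2}$ ($B{\left(O,z \right)} = O^{2} + 9 = 9 + O^{2}$)
$p = 45$ ($p = 9 + 6^{2} = 9 + 36 = 45$)
$x{\left(P,g \right)} = 45 + P + g$ ($x{\left(P,g \right)} = \left(P + g\right) + 45 = 45 + P + g$)
$\frac{x{\left(u,-81 \right)}}{-16151} + \frac{39241}{35667} = \frac{45 + 206 - 81}{-16151} + \frac{39241}{35667} = 170 \left(- \frac{1}{16151}\right) + 39241 \cdot \frac{1}{35667} = - \frac{170}{16151} + \frac{39241}{35667} = \frac{627718001}{576057717}$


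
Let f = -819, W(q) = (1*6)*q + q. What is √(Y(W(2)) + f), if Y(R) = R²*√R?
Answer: √(-819 + 196*√14) ≈ 9.2539*I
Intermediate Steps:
W(q) = 7*q (W(q) = 6*q + q = 7*q)
Y(R) = R^(5/2)
√(Y(W(2)) + f) = √((7*2)^(5/2) - 819) = √(14^(5/2) - 819) = √(196*√14 - 819) = √(-819 + 196*√14)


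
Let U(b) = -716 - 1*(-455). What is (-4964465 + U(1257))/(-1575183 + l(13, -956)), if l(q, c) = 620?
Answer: 4964726/1574563 ≈ 3.1531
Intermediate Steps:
U(b) = -261 (U(b) = -716 + 455 = -261)
(-4964465 + U(1257))/(-1575183 + l(13, -956)) = (-4964465 - 261)/(-1575183 + 620) = -4964726/(-1574563) = -4964726*(-1/1574563) = 4964726/1574563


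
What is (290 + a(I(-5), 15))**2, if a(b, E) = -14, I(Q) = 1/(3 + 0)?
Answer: 76176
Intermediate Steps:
I(Q) = 1/3
(290 + a(I(-5), 15))**2 = (290 - 14)**2 = 276**2 = 76176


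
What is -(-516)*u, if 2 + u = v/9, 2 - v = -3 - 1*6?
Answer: -1204/3 ≈ -401.33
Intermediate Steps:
v = 11 (v = 2 - (-3 - 1*6) = 2 - (-3 - 6) = 2 - 1*(-9) = 2 + 9 = 11)
u = -7/9 (u = -2 + 11/9 = -7/9 ≈ -0.77778)
-(-516)*u = -(-516)*(-7)/9 = -129*28/9 = -1204/3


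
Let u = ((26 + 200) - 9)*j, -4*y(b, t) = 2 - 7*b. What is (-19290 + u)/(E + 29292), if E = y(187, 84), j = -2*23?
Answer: -117088/118475 ≈ -0.98829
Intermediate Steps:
j = -46
y(b, t) = -½ + 7*b/4 (y(b, t) = -(2 - 7*b)/4 = -½ + 7*b/4)
E = 1307/4 (E = -½ + (7/4)*187 = -½ + 1309/4 = 1307/4 ≈ 326.75)
u = -9982 (u = ((26 + 200) - 9)*(-46) = (226 - 9)*(-46) = 217*(-46) = -9982)
(-19290 + u)/(E + 29292) = (-19290 - 9982)/(1307/4 + 29292) = -29272/118475/4 = -29272*4/118475 = -117088/118475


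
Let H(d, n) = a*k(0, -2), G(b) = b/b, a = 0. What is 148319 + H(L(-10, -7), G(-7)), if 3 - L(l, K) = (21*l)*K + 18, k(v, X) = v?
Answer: 148319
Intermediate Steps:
L(l, K) = -15 - 21*K*l (L(l, K) = 3 - ((21*l)*K + 18) = 3 - (21*K*l + 18) = 3 - (18 + 21*K*l) = 3 + (-18 - 21*K*l) = -15 - 21*K*l)
G(b) = 1
H(d, n) = 0 (H(d, n) = 0*0 = 0)
148319 + H(L(-10, -7), G(-7)) = 148319 + 0 = 148319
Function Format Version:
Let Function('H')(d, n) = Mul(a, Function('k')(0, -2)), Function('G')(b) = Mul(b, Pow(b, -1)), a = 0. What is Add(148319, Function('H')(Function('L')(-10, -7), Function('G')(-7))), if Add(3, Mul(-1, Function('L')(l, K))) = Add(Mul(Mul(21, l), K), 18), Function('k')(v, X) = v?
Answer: 148319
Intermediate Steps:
Function('L')(l, K) = Add(-15, Mul(-21, K, l)) (Function('L')(l, K) = Add(3, Mul(-1, Add(Mul(Mul(21, l), K), 18))) = Add(3, Mul(-1, Add(Mul(21, K, l), 18))) = Add(3, Mul(-1, Add(18, Mul(21, K, l)))) = Add(3, Add(-18, Mul(-21, K, l))) = Add(-15, Mul(-21, K, l)))
Function('G')(b) = 1
Function('H')(d, n) = 0 (Function('H')(d, n) = Mul(0, 0) = 0)
Add(148319, Function('H')(Function('L')(-10, -7), Function('G')(-7))) = Add(148319, 0) = 148319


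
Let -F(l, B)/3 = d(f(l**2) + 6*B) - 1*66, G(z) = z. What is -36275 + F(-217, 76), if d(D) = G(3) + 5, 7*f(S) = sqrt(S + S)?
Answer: -36101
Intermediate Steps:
f(S) = sqrt(2)*sqrt(S)/7 (f(S) = sqrt(S + S)/7 = sqrt(2*S)/7 = (sqrt(2)*sqrt(S))/7 = sqrt(2)*sqrt(S)/7)
d(D) = 8 (d(D) = 3 + 5 = 8)
F(l, B) = 174 (F(l, B) = -3*(8 - 1*66) = -3*(8 - 66) = -3*(-58) = 174)
-36275 + F(-217, 76) = -36275 + 174 = -36101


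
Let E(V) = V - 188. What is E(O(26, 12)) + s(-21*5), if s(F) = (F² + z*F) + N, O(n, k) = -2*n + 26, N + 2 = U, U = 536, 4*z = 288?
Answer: 3785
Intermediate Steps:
z = 72 (z = (¼)*288 = 72)
N = 534 (N = -2 + 536 = 534)
O(n, k) = 26 - 2*n
s(F) = 534 + F² + 72*F (s(F) = (F² + 72*F) + 534 = 534 + F² + 72*F)
E(V) = -188 + V
E(O(26, 12)) + s(-21*5) = (-188 + (26 - 2*26)) + (534 + (-21*5)² + 72*(-21*5)) = (-188 + (26 - 52)) + (534 + (-105)² + 72*(-105)) = (-188 - 26) + (534 + 11025 - 7560) = -214 + 3999 = 3785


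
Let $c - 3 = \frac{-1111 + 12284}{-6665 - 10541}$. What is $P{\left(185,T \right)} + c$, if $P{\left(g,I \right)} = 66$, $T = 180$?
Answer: $\frac{1176041}{17206} \approx 68.351$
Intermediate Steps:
$c = \frac{40445}{17206}$ ($c = 3 + \frac{-1111 + 12284}{-6665 - 10541} = 3 + \frac{11173}{-17206} = 3 + 11173 \left(- \frac{1}{17206}\right) = 3 - \frac{11173}{17206} = \frac{40445}{17206} \approx 2.3506$)
$P{\left(185,T \right)} + c = 66 + \frac{40445}{17206} = \frac{1176041}{17206}$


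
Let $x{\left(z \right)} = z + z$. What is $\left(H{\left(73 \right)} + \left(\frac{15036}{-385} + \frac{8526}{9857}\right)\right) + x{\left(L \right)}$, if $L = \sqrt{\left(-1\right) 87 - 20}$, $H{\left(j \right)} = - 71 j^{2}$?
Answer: $- \frac{205142360371}{542135} + 2 i \sqrt{107} \approx -3.784 \cdot 10^{5} + 20.688 i$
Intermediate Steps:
$L = i \sqrt{107}$ ($L = \sqrt{-87 - 20} = \sqrt{-107} = i \sqrt{107} \approx 10.344 i$)
$x{\left(z \right)} = 2 z$
$\left(H{\left(73 \right)} + \left(\frac{15036}{-385} + \frac{8526}{9857}\right)\right) + x{\left(L \right)} = \left(- 71 \cdot 73^{2} + \left(\frac{15036}{-385} + \frac{8526}{9857}\right)\right) + 2 i \sqrt{107} = \left(\left(-71\right) 5329 + \left(15036 \left(- \frac{1}{385}\right) + 8526 \cdot \frac{1}{9857}\right)\right) + 2 i \sqrt{107} = \left(-378359 + \left(- \frac{2148}{55} + \frac{8526}{9857}\right)\right) + 2 i \sqrt{107} = \left(-378359 - \frac{20703906}{542135}\right) + 2 i \sqrt{107} = - \frac{205142360371}{542135} + 2 i \sqrt{107}$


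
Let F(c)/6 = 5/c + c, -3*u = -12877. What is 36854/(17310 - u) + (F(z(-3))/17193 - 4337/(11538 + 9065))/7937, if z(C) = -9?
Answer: 84775201130841901/29944804151256687 ≈ 2.8310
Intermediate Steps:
u = 12877/3 (u = -⅓*(-12877) = 12877/3 ≈ 4292.3)
F(c) = 6*c + 30/c (F(c) = 6*(5/c + c) = 6*(c + 5/c) = 6*c + 30/c)
36854/(17310 - u) + (F(z(-3))/17193 - 4337/(11538 + 9065))/7937 = 36854/(17310 - 1*12877/3) + ((6*(-9) + 30/(-9))/17193 - 4337/(11538 + 9065))/7937 = 36854/(17310 - 12877/3) + ((-54 + 30*(-⅑))*(1/17193) - 4337/20603)*(1/7937) = 36854/(39053/3) + ((-54 - 10/3)*(1/17193) - 4337*1/20603)*(1/7937) = 36854*(3/39053) + (-172/3*1/17193 - 4337/20603)*(1/7937) = 110562/39053 + (-172/51579 - 4337/20603)*(1/7937) = 110562/39053 - 20658349/96607467*1/7937 = 110562/39053 - 20658349/766773465579 = 84775201130841901/29944804151256687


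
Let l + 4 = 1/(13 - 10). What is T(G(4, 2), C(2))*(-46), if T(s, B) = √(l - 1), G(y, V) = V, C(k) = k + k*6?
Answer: -46*I*√42/3 ≈ -99.371*I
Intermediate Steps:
l = -11/3 (l = -4 + 1/(13 - 10) = -4 + 1/3 = -4 + ⅓ = -11/3 ≈ -3.6667)
C(k) = 7*k (C(k) = k + 6*k = 7*k)
T(s, B) = I*√42/3 (T(s, B) = √(-11/3 - 1) = √(-14/3) = I*√42/3)
T(G(4, 2), C(2))*(-46) = (I*√42/3)*(-46) = -46*I*√42/3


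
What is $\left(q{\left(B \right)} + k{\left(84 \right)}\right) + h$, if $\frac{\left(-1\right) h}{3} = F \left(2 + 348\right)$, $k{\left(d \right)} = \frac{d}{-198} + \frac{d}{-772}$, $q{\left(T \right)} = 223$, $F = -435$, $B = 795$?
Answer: $\frac{2910457642}{6369} \approx 4.5697 \cdot 10^{5}$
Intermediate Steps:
$k{\left(d \right)} = - \frac{485 d}{76428}$ ($k{\left(d \right)} = d \left(- \frac{1}{198}\right) + d \left(- \frac{1}{772}\right) = - \frac{d}{198} - \frac{d}{772} = - \frac{485 d}{76428}$)
$h = 456750$ ($h = - 3 \left(- 435 \left(2 + 348\right)\right) = - 3 \left(\left(-435\right) 350\right) = \left(-3\right) \left(-152250\right) = 456750$)
$\left(q{\left(B \right)} + k{\left(84 \right)}\right) + h = \left(223 - \frac{3395}{6369}\right) + 456750 = \frac{1416892}{6369} + 456750 = \frac{2910457642}{6369}$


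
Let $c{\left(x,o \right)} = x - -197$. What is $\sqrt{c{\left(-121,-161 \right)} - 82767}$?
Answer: $i \sqrt{82691} \approx 287.56 i$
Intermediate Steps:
$c{\left(x,o \right)} = 197 + x$ ($c{\left(x,o \right)} = x + 197 = 197 + x$)
$\sqrt{c{\left(-121,-161 \right)} - 82767} = \sqrt{\left(197 - 121\right) - 82767} = \sqrt{76 - 82767} = \sqrt{-82691} = i \sqrt{82691}$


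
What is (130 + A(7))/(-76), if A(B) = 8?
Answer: -69/38 ≈ -1.8158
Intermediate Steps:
(130 + A(7))/(-76) = (130 + 8)/(-76) = -1/76*138 = -69/38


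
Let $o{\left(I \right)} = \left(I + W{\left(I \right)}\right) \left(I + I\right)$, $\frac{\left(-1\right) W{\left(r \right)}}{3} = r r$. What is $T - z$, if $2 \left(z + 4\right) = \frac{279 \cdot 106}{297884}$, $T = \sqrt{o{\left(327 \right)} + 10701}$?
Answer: $\frac{1176749}{297884} + 3 i \sqrt{23285571} \approx 3.9504 + 14477.0 i$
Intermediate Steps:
$W{\left(r \right)} = - 3 r^{2}$ ($W{\left(r \right)} = - 3 r r = - 3 r^{2}$)
$o{\left(I \right)} = 2 I \left(I - 3 I^{2}\right)$ ($o{\left(I \right)} = \left(I - 3 I^{2}\right) \left(I + I\right) = \left(I - 3 I^{2}\right) 2 I = 2 I \left(I - 3 I^{2}\right)$)
$T = 3 i \sqrt{23285571}$ ($T = \sqrt{327^{2} \left(2 - 1962\right) + 10701} = \sqrt{106929 \left(2 - 1962\right) + 10701} = \sqrt{106929 \left(-1960\right) + 10701} = \sqrt{-209580840 + 10701} = \sqrt{-209570139} = 3 i \sqrt{23285571} \approx 14477.0 i$)
$z = - \frac{1176749}{297884}$ ($z = -4 + \frac{279 \cdot 106 \cdot \frac{1}{297884}}{2} = -4 + \frac{29574 \cdot \frac{1}{297884}}{2} = -4 + \frac{1}{2} \cdot \frac{14787}{148942} = -4 + \frac{14787}{297884} = - \frac{1176749}{297884} \approx -3.9504$)
$T - z = 3 i \sqrt{23285571} - - \frac{1176749}{297884} = 3 i \sqrt{23285571} + \frac{1176749}{297884} = \frac{1176749}{297884} + 3 i \sqrt{23285571}$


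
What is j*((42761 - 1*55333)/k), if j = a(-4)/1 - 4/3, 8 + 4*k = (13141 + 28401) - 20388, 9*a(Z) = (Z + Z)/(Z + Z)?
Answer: 276584/95157 ≈ 2.9066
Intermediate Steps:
a(Z) = 1/9 (a(Z) = ((Z + Z)/(Z + Z))/9 = ((2*Z)/((2*Z)))/9 = ((2*Z)*(1/(2*Z)))/9 = (1/9)*1 = 1/9)
k = 10573/2 (k = -2 + ((13141 + 28401) - 20388)/4 = -2 + (41542 - 20388)/4 = -2 + (1/4)*21154 = -2 + 10577/2 = 10573/2 ≈ 5286.5)
j = -11/9 (j = (1/9)/1 - 4/3 = (1/9)*1 - 4*1/3 = 1/9 - 4/3 = -11/9 ≈ -1.2222)
j*((42761 - 1*55333)/k) = -11*(42761 - 1*55333)/(9*10573/2) = -11*(42761 - 55333)*2/(9*10573) = -(-138292)*2/(9*10573) = -11/9*(-25144/10573) = 276584/95157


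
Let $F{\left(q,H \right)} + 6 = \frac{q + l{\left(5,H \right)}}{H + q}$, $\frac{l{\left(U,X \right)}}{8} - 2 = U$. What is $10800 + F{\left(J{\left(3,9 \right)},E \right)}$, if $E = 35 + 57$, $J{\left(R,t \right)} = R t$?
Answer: $\frac{1284569}{119} \approx 10795.0$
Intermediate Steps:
$l{\left(U,X \right)} = 16 + 8 U$
$E = 92$
$F{\left(q,H \right)} = -6 + \frac{56 + q}{H + q}$ ($F{\left(q,H \right)} = -6 + \frac{q + \left(16 + 8 \cdot 5\right)}{H + q} = -6 + \frac{q + \left(16 + 40\right)}{H + q} = -6 + \frac{q + 56}{H + q} = -6 + \frac{56 + q}{H + q}$)
$10800 + F{\left(J{\left(3,9 \right)},E \right)} = 10800 + \frac{56 - 552 - 5 \cdot 3 \cdot 9}{92 + 3 \cdot 9} = 10800 + \frac{56 - 552 - 135}{92 + 27} = 10800 + \frac{56 - 552 - 135}{119} = 10800 + \frac{1}{119} \left(-631\right) = 10800 - \frac{631}{119} = \frac{1284569}{119}$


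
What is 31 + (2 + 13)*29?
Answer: 466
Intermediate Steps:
31 + (2 + 13)*29 = 31 + 15*29 = 31 + 435 = 466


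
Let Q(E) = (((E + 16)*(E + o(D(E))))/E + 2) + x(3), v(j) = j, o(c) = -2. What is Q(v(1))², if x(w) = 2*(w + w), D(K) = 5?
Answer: 9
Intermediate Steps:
x(w) = 4*w (x(w) = 2*(2*w) = 4*w)
Q(E) = 14 + (-2 + E)*(16 + E)/E (Q(E) = (((E + 16)*(E - 2))/E + 2) + 4*3 = (((16 + E)*(-2 + E))/E + 2) + 12 = (((-2 + E)*(16 + E))/E + 2) + 12 = ((-2 + E)*(16 + E)/E + 2) + 12 = (2 + (-2 + E)*(16 + E)/E) + 12 = 14 + (-2 + E)*(16 + E)/E)
Q(v(1))² = (28 + 1 - 32/1)² = (28 + 1 - 32*1)² = (28 + 1 - 32)² = (-3)² = 9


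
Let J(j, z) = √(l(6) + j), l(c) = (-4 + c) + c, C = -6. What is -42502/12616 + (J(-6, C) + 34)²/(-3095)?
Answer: -73076509/19523260 - 68*√2/3095 ≈ -3.7741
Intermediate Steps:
l(c) = -4 + 2*c
J(j, z) = √(8 + j) (J(j, z) = √((-4 + 2*6) + j) = √((-4 + 12) + j) = √(8 + j))
-42502/12616 + (J(-6, C) + 34)²/(-3095) = -42502/12616 + (√(8 - 6) + 34)²/(-3095) = -42502*1/12616 + (√2 + 34)²*(-1/3095) = -21251/6308 + (34 + √2)²*(-1/3095) = -21251/6308 - (34 + √2)²/3095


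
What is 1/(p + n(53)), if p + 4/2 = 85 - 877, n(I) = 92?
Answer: -1/702 ≈ -0.0014245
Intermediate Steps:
p = -794 (p = -2 + (85 - 877) = -2 - 792 = -794)
1/(p + n(53)) = 1/(-794 + 92) = 1/(-702) = -1/702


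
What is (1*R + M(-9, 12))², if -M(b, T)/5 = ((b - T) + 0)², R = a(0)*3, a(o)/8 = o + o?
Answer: 4862025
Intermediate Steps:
a(o) = 16*o (a(o) = 8*(o + o) = 8*(2*o) = 16*o)
R = 0 (R = (16*0)*3 = 0*3 = 0)
M(b, T) = -5*(b - T)² (M(b, T) = -5*((b - T) + 0)² = -5*(b - T)²)
(1*R + M(-9, 12))² = (1*0 - 5*(12 - 1*(-9))²)² = (0 - 5*(12 + 9)²)² = (0 - 5*21²)² = (0 - 5*441)² = (0 - 2205)² = (-2205)² = 4862025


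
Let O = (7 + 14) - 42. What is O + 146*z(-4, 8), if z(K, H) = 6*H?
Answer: 6987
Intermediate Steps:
O = -21 (O = 21 - 42 = -21)
O + 146*z(-4, 8) = -21 + 146*(6*8) = -21 + 146*48 = -21 + 7008 = 6987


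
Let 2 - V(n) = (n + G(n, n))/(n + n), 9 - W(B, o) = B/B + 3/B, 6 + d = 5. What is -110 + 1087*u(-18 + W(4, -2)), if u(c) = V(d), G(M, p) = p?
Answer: 977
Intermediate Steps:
d = -1 (d = -6 + 5 = -1)
W(B, o) = 8 - 3/B (W(B, o) = 9 - (B/B + 3/B) = 9 - (1 + 3/B) = 9 + (-1 - 3/B) = 8 - 3/B)
V(n) = 1 (V(n) = 2 - (n + n)/(n + n) = 2 - 2*n/(2*n) = 2 - 2*n*1/(2*n) = 2 - 1*1 = 2 - 1 = 1)
u(c) = 1
-110 + 1087*u(-18 + W(4, -2)) = -110 + 1087*1 = -110 + 1087 = 977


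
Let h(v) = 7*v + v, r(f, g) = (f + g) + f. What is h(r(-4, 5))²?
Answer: 576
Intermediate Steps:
r(f, g) = g + 2*f
h(v) = 8*v
h(r(-4, 5))² = (8*(5 + 2*(-4)))² = (8*(5 - 8))² = (8*(-3))² = (-24)² = 576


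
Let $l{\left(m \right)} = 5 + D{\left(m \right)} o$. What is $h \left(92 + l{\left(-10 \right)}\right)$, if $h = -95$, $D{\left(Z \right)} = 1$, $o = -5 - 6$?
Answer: $-8170$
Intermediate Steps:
$o = -11$ ($o = -5 - 6 = -11$)
$l{\left(m \right)} = -6$ ($l{\left(m \right)} = 5 + 1 \left(-11\right) = 5 - 11 = -6$)
$h \left(92 + l{\left(-10 \right)}\right) = - 95 \left(92 - 6\right) = \left(-95\right) 86 = -8170$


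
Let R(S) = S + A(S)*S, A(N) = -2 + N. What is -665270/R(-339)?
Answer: -66527/11526 ≈ -5.7719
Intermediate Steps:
R(S) = S + S*(-2 + S) (R(S) = S + (-2 + S)*S = S + S*(-2 + S))
-665270/R(-339) = -665270*(-1/(339*(-1 - 339))) = -665270/((-339*(-340))) = -665270/115260 = -665270*1/115260 = -66527/11526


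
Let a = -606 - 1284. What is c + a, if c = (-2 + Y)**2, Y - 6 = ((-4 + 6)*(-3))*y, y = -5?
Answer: -734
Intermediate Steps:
Y = 36 (Y = 6 + ((-4 + 6)*(-3))*(-5) = 6 + (2*(-3))*(-5) = 6 - 6*(-5) = 6 + 30 = 36)
a = -1890
c = 1156 (c = (-2 + 36)**2 = 34**2 = 1156)
c + a = 1156 - 1890 = -734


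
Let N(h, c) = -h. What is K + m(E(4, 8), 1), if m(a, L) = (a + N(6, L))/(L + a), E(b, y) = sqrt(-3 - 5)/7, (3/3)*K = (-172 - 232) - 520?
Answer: 2*(-923*sqrt(2) + 3255*I)/(-7*I + 2*sqrt(2)) ≈ -929.02 + 2.4315*I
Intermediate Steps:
K = -924 (K = (-172 - 232) - 520 = -404 - 520 = -924)
E(b, y) = 2*I*sqrt(2)/7 (E(b, y) = sqrt(-8)*(1/7) = (2*I*sqrt(2))*(1/7) = 2*I*sqrt(2)/7)
m(a, L) = (-6 + a)/(L + a) (m(a, L) = (a - 1*6)/(L + a) = (a - 6)/(L + a) = (-6 + a)/(L + a))
K + m(E(4, 8), 1) = -924 + (-6 + 2*I*sqrt(2)/7)/(1 + 2*I*sqrt(2)/7)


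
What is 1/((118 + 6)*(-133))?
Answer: -1/16492 ≈ -6.0635e-5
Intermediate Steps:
1/((118 + 6)*(-133)) = 1/(124*(-133)) = 1/(-16492) = -1/16492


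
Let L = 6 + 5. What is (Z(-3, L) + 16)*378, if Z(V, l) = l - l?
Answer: 6048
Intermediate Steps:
L = 11
Z(V, l) = 0
(Z(-3, L) + 16)*378 = (0 + 16)*378 = 16*378 = 6048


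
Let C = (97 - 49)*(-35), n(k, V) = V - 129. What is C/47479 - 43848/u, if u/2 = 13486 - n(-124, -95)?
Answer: -177327066/108489515 ≈ -1.6345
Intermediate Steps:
n(k, V) = -129 + V
C = -1680 (C = 48*(-35) = -1680)
u = 27420 (u = 2*(13486 - (-129 - 95)) = 2*(13486 - 1*(-224)) = 2*(13486 + 224) = 2*13710 = 27420)
C/47479 - 43848/u = -1680/47479 - 43848/27420 = -1680*1/47479 - 43848*1/27420 = -1680/47479 - 3654/2285 = -177327066/108489515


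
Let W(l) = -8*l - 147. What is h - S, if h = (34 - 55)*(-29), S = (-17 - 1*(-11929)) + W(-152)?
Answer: -12372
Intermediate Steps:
W(l) = -147 - 8*l
S = 12981 (S = (-17 - 1*(-11929)) + (-147 - 8*(-152)) = (-17 + 11929) + (-147 + 1216) = 11912 + 1069 = 12981)
h = 609 (h = -21*(-29) = 609)
h - S = 609 - 1*12981 = 609 - 12981 = -12372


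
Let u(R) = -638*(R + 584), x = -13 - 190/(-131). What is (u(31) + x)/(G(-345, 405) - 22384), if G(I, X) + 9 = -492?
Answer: 51401983/2997935 ≈ 17.146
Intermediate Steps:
G(I, X) = -501 (G(I, X) = -9 - 492 = -501)
x = -1513/131 (x = -13 - 190*(-1/131) = -13 + 190/131 = -1513/131 ≈ -11.550)
u(R) = -372592 - 638*R (u(R) = -638*(584 + R) = -372592 - 638*R)
(u(31) + x)/(G(-345, 405) - 22384) = ((-372592 - 638*31) - 1513/131)/(-501 - 22384) = ((-372592 - 19778) - 1513/131)/(-22885) = (-392370 - 1513/131)*(-1/22885) = -51401983/131*(-1/22885) = 51401983/2997935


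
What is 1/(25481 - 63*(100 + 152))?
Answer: 1/9605 ≈ 0.00010411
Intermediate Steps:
1/(25481 - 63*(100 + 152)) = 1/(25481 - 63*252) = 1/(25481 - 15876) = 1/9605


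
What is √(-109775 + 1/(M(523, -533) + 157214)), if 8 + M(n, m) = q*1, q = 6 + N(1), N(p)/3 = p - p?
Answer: I*√75365455854733/26202 ≈ 331.32*I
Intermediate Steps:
N(p) = 0 (N(p) = 3*(p - p) = 3*0 = 0)
q = 6 (q = 6 + 0 = 6)
M(n, m) = -2 (M(n, m) = -8 + 6*1 = -8 + 6 = -2)
√(-109775 + 1/(M(523, -533) + 157214)) = √(-109775 + 1/(-2 + 157214)) = √(-109775 + 1/157212) = √(-17257947299/157212) = I*√75365455854733/26202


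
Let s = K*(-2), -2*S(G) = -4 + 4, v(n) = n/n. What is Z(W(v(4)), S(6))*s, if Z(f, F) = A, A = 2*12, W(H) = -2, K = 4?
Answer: -192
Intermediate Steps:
v(n) = 1
S(G) = 0 (S(G) = -(-4 + 4)/2 = -½*0 = 0)
A = 24
Z(f, F) = 24
s = -8 (s = 4*(-2) = -8)
Z(W(v(4)), S(6))*s = 24*(-8) = -192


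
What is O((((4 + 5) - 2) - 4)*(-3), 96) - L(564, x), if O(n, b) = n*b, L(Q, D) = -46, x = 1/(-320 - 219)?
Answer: -818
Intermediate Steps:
x = -1/539 (x = 1/(-539) = -1/539 ≈ -0.0018553)
O(n, b) = b*n
O((((4 + 5) - 2) - 4)*(-3), 96) - L(564, x) = 96*((((4 + 5) - 2) - 4)*(-3)) - 1*(-46) = 96*(((9 - 2) - 4)*(-3)) + 46 = 96*((7 - 4)*(-3)) + 46 = 96*(3*(-3)) + 46 = 96*(-9) + 46 = -864 + 46 = -818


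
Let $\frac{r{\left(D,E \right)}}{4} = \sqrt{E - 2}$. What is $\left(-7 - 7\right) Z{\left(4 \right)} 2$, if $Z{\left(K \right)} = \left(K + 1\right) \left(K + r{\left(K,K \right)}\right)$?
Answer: $-560 - 560 \sqrt{2} \approx -1352.0$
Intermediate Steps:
$r{\left(D,E \right)} = 4 \sqrt{-2 + E}$ ($r{\left(D,E \right)} = 4 \sqrt{E - 2} = 4 \sqrt{-2 + E}$)
$Z{\left(K \right)} = \left(1 + K\right) \left(K + 4 \sqrt{-2 + K}\right)$ ($Z{\left(K \right)} = \left(K + 1\right) \left(K + 4 \sqrt{-2 + K}\right) = \left(1 + K\right) \left(K + 4 \sqrt{-2 + K}\right)$)
$\left(-7 - 7\right) Z{\left(4 \right)} 2 = \left(-7 - 7\right) \left(4 + 4^{2} + 4 \sqrt{-2 + 4} + 4 \cdot 4 \sqrt{-2 + 4}\right) 2 = - 14 \left(4 + 16 + 4 \sqrt{2} + 4 \cdot 4 \sqrt{2}\right) 2 = - 14 \left(4 + 16 + 4 \sqrt{2} + 16 \sqrt{2}\right) 2 = - 14 \left(20 + 20 \sqrt{2}\right) 2 = \left(-280 - 280 \sqrt{2}\right) 2 = -560 - 560 \sqrt{2}$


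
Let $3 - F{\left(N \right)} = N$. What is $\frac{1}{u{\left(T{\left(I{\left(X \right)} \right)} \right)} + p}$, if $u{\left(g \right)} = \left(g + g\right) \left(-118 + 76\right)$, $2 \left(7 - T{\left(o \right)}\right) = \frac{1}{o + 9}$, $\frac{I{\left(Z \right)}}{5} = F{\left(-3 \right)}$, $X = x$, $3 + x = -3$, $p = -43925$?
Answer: $- \frac{13}{578655} \approx -2.2466 \cdot 10^{-5}$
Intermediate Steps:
$x = -6$ ($x = -3 - 3 = -6$)
$X = -6$
$F{\left(N \right)} = 3 - N$
$I{\left(Z \right)} = 30$ ($I{\left(Z \right)} = 5 \left(3 - -3\right) = 5 \left(3 + 3\right) = 5 \cdot 6 = 30$)
$T{\left(o \right)} = 7 - \frac{1}{2 \left(9 + o\right)}$ ($T{\left(o \right)} = 7 - \frac{1}{2 \left(o + 9\right)} = 7 - \frac{1}{2 \left(9 + o\right)}$)
$u{\left(g \right)} = - 84 g$ ($u{\left(g \right)} = 2 g \left(-42\right) = - 84 g$)
$\frac{1}{u{\left(T{\left(I{\left(X \right)} \right)} \right)} + p} = \frac{1}{- 84 \frac{125 + 14 \cdot 30}{2 \left(9 + 30\right)} - 43925} = \frac{1}{- 84 \frac{125 + 420}{2 \cdot 39} - 43925} = \frac{1}{- 84 \cdot \frac{1}{2} \cdot \frac{1}{39} \cdot 545 - 43925} = \frac{1}{\left(-84\right) \frac{545}{78} - 43925} = \frac{1}{- \frac{7630}{13} - 43925} = \frac{1}{- \frac{578655}{13}} = - \frac{13}{578655}$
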